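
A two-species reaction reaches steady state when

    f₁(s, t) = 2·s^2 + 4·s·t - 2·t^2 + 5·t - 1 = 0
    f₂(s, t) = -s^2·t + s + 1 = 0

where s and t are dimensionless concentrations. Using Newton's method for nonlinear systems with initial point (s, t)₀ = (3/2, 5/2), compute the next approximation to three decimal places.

At (3/2, 5/2): F = (18.500, -3.125).
Jacobian J = [[4·s + 4·t, 4·s - 4·t + 5], [-2·s·t + 1, -s^2]].
At the point, J = [[16.000, 1.000], [-6.500, -2.250]] (det J = -29.500).
Solving J·Δ = −F gives Δ = (-1.305, 2.381).
Then the next iterate is (s, t)₁ = (0.195, 4.881).

(0.195, 4.881)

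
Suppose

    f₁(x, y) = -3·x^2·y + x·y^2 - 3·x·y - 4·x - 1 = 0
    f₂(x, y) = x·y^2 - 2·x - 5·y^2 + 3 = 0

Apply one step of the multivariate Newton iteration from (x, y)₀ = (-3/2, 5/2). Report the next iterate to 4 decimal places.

(-1.5243, 1.4314)

At (-3/2, 5/2): F = (-10.0000, -34.6250).
Jacobian J = [[-6·x·y + y^2 - 3·y - 4, -3·x^2 + 2·x·y - 3·x], [y^2 - 2, 2·x·y - 10·y]].
At the point, J = [[17.2500, -9.7500], [4.2500, -32.5000]] (det J = -519.1875).
Solving J·Δ = −F gives Δ = (-0.0243, -1.0686).
Then the next iterate is (x, y)₁ = (-1.5243, 1.4314).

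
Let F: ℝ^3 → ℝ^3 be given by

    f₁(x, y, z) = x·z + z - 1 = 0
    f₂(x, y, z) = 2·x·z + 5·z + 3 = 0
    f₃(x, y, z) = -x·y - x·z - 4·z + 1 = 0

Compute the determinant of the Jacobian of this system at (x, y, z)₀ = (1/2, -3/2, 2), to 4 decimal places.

3.0000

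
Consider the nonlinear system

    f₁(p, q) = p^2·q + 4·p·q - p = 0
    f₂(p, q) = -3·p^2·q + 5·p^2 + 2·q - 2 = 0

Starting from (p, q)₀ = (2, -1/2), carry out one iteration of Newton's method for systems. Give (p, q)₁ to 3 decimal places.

(1.252, -0.145)

At (2, -1/2): F = (-8.000, 23.000).
Jacobian J = [[2·p·q + 4·q - 1, p^2 + 4·p], [-6·p·q + 10·p, -3·p^2 + 2]].
At the point, J = [[-5.000, 12.000], [26.000, -10.000]] (det J = -262.000).
Solving J·Δ = −F gives Δ = (-0.748, 0.355).
Then the next iterate is (p, q)₁ = (1.252, -0.145).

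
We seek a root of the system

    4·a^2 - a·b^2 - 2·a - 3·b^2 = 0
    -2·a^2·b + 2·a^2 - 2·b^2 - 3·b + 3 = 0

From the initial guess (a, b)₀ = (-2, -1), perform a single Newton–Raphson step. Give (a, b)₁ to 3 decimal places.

At (-2, -1): F = (19.000, 20.000).
Jacobian J = [[8·a - b^2 - 2, -2·a·b - 6·b], [-4·a·b + 4·a, -2·a^2 - 4·b - 3]].
At the point, J = [[-19.000, 2.000], [-16.000, -7.000]] (det J = 165.000).
Solving J·Δ = −F gives Δ = (1.048, 0.461).
Then the next iterate is (a, b)₁ = (-0.952, -0.539).

(-0.952, -0.539)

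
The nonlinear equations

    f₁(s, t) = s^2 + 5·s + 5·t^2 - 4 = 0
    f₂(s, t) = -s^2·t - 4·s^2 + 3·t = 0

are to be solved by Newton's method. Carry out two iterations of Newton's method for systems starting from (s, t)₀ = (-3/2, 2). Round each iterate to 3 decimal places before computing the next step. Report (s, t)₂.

(-0.872, 1.247)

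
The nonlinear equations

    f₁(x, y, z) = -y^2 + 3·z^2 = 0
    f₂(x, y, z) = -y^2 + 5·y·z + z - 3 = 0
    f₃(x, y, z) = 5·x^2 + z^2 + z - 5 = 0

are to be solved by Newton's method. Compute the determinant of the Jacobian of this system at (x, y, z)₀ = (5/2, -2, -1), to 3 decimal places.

J = [[0, -2·y, 6·z], [0, -2·y + 5·z, 5·y + 1], [10·x, 0, 2·z + 1]].
At the point, J = [[0.000, 4.000, -6.000], [0.000, -1.000, -9.000], [25.000, 0.000, -1.000]].
det J = -1050.000.

-1050.000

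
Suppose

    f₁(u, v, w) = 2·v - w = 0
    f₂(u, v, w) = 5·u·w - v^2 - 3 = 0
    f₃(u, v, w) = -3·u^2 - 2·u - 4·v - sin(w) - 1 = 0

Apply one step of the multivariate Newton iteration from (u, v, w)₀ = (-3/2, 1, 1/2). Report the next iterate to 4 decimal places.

At (-3/2, 1, 1/2): F = (1.5000, -7.7500, -9.229426).
Jacobian J = [[0, 2, -1], [5·w, -2·v, 5·u], [-6·u - 2, -4, -cos(w)]].
At the point, J = [[0.0000, 2.0000, -1.0000], [2.5000, -2.0000, -7.5000], [7.0000, -4.0000, -0.877583]] (det J = -104.612087).
Solving J·Δ = −F gives Δ = (0.6685, -1.0193, -0.5387).
Then the next iterate is (u, v, w)₁ = (-0.8315, -0.0193, -0.0387).

(-0.8315, -0.0193, -0.0387)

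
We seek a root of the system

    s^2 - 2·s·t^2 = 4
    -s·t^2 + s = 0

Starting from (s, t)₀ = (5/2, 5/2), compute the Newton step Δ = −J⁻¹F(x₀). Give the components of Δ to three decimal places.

(0.917, -1.435)

At (5/2, 5/2): F = (-29.000, -13.125).
Jacobian J = [[2·s - 2·t^2, -4·s·t], [-t^2 + 1, -2·s·t]].
At the point, J = [[-7.500, -25.000], [-5.250, -12.500]] (det J = -37.500).
Solving J·Δ = −F gives Δ = (0.917, -1.435).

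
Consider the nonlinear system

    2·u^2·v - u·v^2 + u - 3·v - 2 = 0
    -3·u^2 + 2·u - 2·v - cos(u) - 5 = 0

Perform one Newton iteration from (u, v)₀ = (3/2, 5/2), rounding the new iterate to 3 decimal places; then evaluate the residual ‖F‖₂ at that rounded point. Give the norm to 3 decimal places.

At (3/2, 5/2): F = (-6.125, -13.82074).
Jacobian J = [[4·u·v - v^2 + 1, 2·u^2 - 2·u·v - 3], [-6·u + sin(u) + 2, -2]].
At the point, J = [[9.750, -6.000], [-6.00251, -2.000]] (det J = -55.51503).
Solving J·Δ = −F gives Δ = (-1.273, -3.090).
Then the next iterate is (u, v)₁ = (0.227, -0.590).
Re-evaluating at (0.227, -0.590): F = (-0.14282, -4.49493), so ‖F‖₂ = 4.497.

4.497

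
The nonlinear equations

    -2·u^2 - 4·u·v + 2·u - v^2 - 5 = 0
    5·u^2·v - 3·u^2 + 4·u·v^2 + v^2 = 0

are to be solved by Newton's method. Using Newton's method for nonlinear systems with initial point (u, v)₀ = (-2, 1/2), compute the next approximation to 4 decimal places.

At (-2, 1/2): F = (-13.2500, -3.7500).
Jacobian J = [[-4·u - 4·v + 2, -4·u - 2·v], [10·u·v - 6·u + 4·v^2, 5·u^2 + 8·u·v + 2·v]].
At the point, J = [[8.0000, 7.0000], [3.0000, 13.0000]] (det J = 83.0000).
Solving J·Δ = −F gives Δ = (1.7590, -0.1175).
Then the next iterate is (u, v)₁ = (-0.2410, 0.3825).

(-0.2410, 0.3825)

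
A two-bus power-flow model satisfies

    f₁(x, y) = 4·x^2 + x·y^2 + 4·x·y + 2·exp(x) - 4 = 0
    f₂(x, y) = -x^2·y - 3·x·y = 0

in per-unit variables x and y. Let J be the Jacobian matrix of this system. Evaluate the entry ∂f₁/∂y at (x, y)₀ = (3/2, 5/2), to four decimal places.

∂f₁/∂y = 2·x·y + 4·x.
At (3/2, 5/2) this is 13.5000.

13.5000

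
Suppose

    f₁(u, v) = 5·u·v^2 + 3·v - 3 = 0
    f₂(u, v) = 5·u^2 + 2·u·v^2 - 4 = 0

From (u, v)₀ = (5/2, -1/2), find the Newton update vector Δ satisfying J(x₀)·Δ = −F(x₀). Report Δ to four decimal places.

(-1.1764, -0.2995)

At (5/2, -1/2): F = (-1.3750, 28.5000).
Jacobian J = [[5·v^2, 10·u·v + 3], [10·u + 2·v^2, 4·u·v]].
At the point, J = [[1.2500, -9.5000], [25.5000, -5.0000]] (det J = 236.0000).
Solving J·Δ = −F gives Δ = (-1.1764, -0.2995).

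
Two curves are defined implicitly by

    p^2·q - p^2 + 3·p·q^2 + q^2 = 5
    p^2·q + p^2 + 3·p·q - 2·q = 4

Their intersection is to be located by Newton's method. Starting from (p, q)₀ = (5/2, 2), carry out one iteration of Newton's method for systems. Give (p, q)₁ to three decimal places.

(1.536, 1.531)

At (5/2, 2): F = (35.250, 25.750).
Jacobian J = [[2·p·q - 2·p + 3·q^2, p^2 + 6·p·q + 2·q], [2·p·q + 2·p + 3·q, p^2 + 3·p - 2]].
At the point, J = [[17.000, 40.250], [21.000, 11.750]] (det J = -645.500).
Solving J·Δ = −F gives Δ = (-0.964, -0.469).
Then the next iterate is (p, q)₁ = (1.536, 1.531).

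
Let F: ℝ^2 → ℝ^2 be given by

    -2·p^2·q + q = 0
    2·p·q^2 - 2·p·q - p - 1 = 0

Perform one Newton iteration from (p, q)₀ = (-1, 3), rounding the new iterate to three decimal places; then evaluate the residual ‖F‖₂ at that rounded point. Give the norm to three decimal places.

At (-1, 3): F = (-3.000, -12.000).
Jacobian J = [[-4·p·q, -2·p^2 + 1], [2·q^2 - 2·q - 1, 4·p·q - 2·p]].
At the point, J = [[12.000, -1.000], [11.000, -10.000]] (det J = -109.000).
Solving J·Δ = −F gives Δ = (0.165, -1.018).
Then the next iterate is (p, q)₁ = (-0.835, 1.982).
Re-evaluating at (-0.835, 1.982): F = (-0.78180, -3.41536), so ‖F‖₂ = 3.504.

3.504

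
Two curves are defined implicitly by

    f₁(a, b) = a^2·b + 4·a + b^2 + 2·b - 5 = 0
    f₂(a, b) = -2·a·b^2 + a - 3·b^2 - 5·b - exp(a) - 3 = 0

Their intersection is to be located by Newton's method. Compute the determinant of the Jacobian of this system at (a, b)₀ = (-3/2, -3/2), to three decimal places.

-37.846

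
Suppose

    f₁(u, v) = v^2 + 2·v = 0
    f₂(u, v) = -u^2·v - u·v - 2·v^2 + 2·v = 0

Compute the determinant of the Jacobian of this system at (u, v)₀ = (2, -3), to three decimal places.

J = [[0, 2·v + 2], [-2·u·v - v, -u^2 - u - 4·v + 2]].
At the point, J = [[0.000, -4.000], [15.000, 8.000]].
det J = 60.000.

60.000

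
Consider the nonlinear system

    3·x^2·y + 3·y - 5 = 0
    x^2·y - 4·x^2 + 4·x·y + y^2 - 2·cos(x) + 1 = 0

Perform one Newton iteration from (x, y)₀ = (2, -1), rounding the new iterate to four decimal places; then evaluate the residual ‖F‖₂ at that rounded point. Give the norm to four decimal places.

At (2, -1): F = (-20.0000, -25.167706).
Jacobian J = [[6·x·y, 3·x^2 + 3], [2·x·y - 8·x + 4·y + 2·sin(x), x^2 + 4·x + 2·y]].
At the point, J = [[-12.0000, 15.0000], [-22.181405, 10.0000]] (det J = 212.721077).
Solving J·Δ = −F gives Δ = (-0.8345, 0.6657).
Then the next iterate is (x, y)₁ = (1.1655, -0.3343).
Re-evaluating at (1.1655, -0.3343): F = (-7.365230, -7.123003), so ‖F‖₂ = 10.2462.

10.2462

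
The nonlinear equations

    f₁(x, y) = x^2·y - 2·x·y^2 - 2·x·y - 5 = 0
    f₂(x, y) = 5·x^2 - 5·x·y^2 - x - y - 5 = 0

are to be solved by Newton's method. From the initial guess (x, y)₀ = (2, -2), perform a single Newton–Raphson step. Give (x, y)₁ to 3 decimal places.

At (2, -2): F = (-21.000, -25.000).
Jacobian J = [[2·x·y - 2·y^2 - 2·y, x^2 - 4·x·y - 2·x], [10·x - 5·y^2 - 1, -10·x·y - 1]].
At the point, J = [[-12.000, 16.000], [-1.000, 39.000]] (det J = -452.000).
Solving J·Δ = −F gives Δ = (-0.927, 0.617).
Then the next iterate is (x, y)₁ = (1.073, -1.383).

(1.073, -1.383)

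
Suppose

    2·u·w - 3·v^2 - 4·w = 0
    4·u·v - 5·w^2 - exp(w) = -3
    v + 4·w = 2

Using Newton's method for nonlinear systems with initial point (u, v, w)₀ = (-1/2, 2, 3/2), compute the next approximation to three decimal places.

(-1.555, 0.589, 0.353)

At (-1/2, 2, 3/2): F = (-19.500, -16.73169, 6.000).
Jacobian J = [[2·w, -6·v, 2·u - 4], [4·v, 4·u, -10·w - exp(w)], [0, 1, 4]].
At the point, J = [[3.000, -12.000, -5.000], [8.000, -2.000, -19.48169], [0.000, 1.000, 4.000]] (det J = 378.44507).
Solving J·Δ = −F gives Δ = (-1.055, -1.411, -1.147).
Then the next iterate is (u, v, w)₁ = (-1.555, 0.589, 0.353).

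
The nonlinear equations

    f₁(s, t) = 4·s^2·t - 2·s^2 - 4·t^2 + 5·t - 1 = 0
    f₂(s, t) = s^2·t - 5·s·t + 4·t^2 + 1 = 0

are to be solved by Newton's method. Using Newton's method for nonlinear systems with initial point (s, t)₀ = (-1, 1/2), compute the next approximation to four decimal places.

At (-1, 1/2): F = (0.5000, 5.0000).
Jacobian J = [[8·s·t - 4·s, 4·s^2 - 8·t + 5], [2·s·t - 5·t, s^2 - 5·s + 8·t]].
At the point, J = [[0.0000, 5.0000], [-3.5000, 10.0000]] (det J = 17.5000).
Solving J·Δ = −F gives Δ = (1.1429, -0.1000).
Then the next iterate is (s, t)₁ = (0.1429, 0.4000).

(0.1429, 0.4000)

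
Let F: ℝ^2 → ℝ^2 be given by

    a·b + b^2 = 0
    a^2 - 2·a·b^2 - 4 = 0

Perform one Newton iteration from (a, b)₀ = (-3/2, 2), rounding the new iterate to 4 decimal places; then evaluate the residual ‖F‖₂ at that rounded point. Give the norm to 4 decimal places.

2.2982

At (-3/2, 2): F = (1.0000, 10.2500).
Jacobian J = [[b, a + 2·b], [2·a - 2·b^2, -4·a·b]].
At the point, J = [[2.0000, 2.5000], [-11.0000, 12.0000]] (det J = 51.5000).
Solving J·Δ = −F gives Δ = (0.2646, -0.6117).
Then the next iterate is (a, b)₁ = (-1.2354, 1.3883).
Re-evaluating at (-1.2354, 1.3883): F = (0.212271, 2.288376), so ‖F‖₂ = 2.2982.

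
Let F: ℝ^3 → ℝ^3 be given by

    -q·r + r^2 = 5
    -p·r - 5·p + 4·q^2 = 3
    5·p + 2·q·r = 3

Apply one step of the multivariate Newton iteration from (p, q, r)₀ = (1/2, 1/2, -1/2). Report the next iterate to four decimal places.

(1.5619, 2.4639, -2.8454)

At (1/2, 1/2, -1/2): F = (-4.5000, -4.2500, -1.0000).
Jacobian J = [[0, -r, -q + 2·r], [-r - 5, 8·q, -p], [5, 2·r, 2·q]].
At the point, J = [[0.0000, 0.5000, -1.5000], [-4.5000, 4.0000, -0.5000], [5.0000, -1.0000, 1.0000]] (det J = 24.2500).
Solving J·Δ = −F gives Δ = (1.0619, 1.9639, -2.3454).
Then the next iterate is (p, q, r)₁ = (1.5619, 2.4639, -2.8454).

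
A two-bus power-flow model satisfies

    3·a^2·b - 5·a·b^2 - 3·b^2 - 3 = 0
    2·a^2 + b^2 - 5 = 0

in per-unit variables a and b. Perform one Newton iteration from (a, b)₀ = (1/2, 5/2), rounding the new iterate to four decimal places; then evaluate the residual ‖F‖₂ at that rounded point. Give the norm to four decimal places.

At (1/2, 5/2): F = (-35.5000, 1.7500).
Jacobian J = [[6·a·b - 5·b^2, 3·a^2 - 10·a·b - 6·b], [4·a, 2·b]].
At the point, J = [[-23.7500, -26.7500], [2.0000, 5.0000]] (det J = -65.2500).
Solving J·Δ = −F gives Δ = (-2.0029, 0.4511).
Then the next iterate is (a, b)₁ = (-1.5029, 2.9511).
Re-evaluating at (-1.5029, 2.9511): F = (56.313764, 8.226408), so ‖F‖₂ = 56.9115.

56.9115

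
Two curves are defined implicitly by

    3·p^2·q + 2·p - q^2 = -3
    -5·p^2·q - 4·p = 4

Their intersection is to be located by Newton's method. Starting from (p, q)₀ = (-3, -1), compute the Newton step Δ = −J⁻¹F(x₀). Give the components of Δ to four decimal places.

(1.6512, -0.0698)

At (-3, -1): F = (-31.0000, 53.0000).
Jacobian J = [[6·p·q + 2, 3·p^2 - 2·q], [-10·p·q - 4, -5·p^2]].
At the point, J = [[20.0000, 29.0000], [-34.0000, -45.0000]] (det J = 86.0000).
Solving J·Δ = −F gives Δ = (1.6512, -0.0698).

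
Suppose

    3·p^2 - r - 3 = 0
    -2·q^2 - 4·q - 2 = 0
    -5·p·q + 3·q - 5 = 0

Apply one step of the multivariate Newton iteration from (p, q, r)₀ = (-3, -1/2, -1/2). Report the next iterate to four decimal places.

(4.4000, -0.7500, -109.2000)

At (-3, -1/2, -1/2): F = (24.5000, -0.5000, -14.0000).
Jacobian J = [[6·p, 0, -1], [0, -4·q - 4, 0], [-5·q, -5·p + 3, 0]].
At the point, J = [[-18.0000, 0.0000, -1.0000], [0.0000, -2.0000, 0.0000], [2.5000, 18.0000, 0.0000]] (det J = -5.0000).
Solving J·Δ = −F gives Δ = (7.4000, -0.2500, -108.7000).
Then the next iterate is (p, q, r)₁ = (4.4000, -0.7500, -109.2000).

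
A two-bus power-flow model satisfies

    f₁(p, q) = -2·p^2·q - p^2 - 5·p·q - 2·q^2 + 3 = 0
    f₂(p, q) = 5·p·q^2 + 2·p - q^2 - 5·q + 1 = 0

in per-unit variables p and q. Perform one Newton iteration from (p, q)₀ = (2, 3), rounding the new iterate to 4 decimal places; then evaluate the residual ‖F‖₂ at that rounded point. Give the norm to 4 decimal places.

At (2, 3): F = (-73.0000, 71.0000).
Jacobian J = [[-4·p·q - 2·p - 5·q, -2·p^2 - 5·p - 4·q], [5·q^2 + 2, 10·p·q - 2·q - 5]].
At the point, J = [[-43.0000, -30.0000], [47.0000, 49.0000]] (det J = -697.0000).
Solving J·Δ = −F gives Δ = (-2.0760, 0.5423).
Then the next iterate is (p, q)₁ = (-0.0760, 3.5423).
Re-evaluating at (-0.0760, 3.5423): F = (-20.796401, -34.179587), so ‖F‖₂ = 40.0092.

40.0092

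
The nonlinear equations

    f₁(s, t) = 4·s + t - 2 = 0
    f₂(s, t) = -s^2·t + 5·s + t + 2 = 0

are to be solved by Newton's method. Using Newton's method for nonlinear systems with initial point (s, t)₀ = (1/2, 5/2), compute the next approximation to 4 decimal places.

At (1/2, 5/2): F = (2.5000, 6.3750).
Jacobian J = [[4, 1], [-2·s·t + 5, -s^2 + 1]].
At the point, J = [[4.0000, 1.0000], [2.5000, 0.7500]] (det J = 0.5000).
Solving J·Δ = −F gives Δ = (9.0000, -38.5000).
Then the next iterate is (s, t)₁ = (9.5000, -36.0000).

(9.5000, -36.0000)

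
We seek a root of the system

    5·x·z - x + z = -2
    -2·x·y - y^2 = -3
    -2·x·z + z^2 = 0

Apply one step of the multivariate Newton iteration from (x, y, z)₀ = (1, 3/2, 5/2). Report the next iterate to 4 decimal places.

At (1, 3/2, 5/2): F = (16.0000, -2.2500, 1.2500).
Jacobian J = [[5·z - 1, 0, 5·x + 1], [-2·y, -2·x - 2·y, 0], [-2·z, 0, -2·x + 2·z]].
At the point, J = [[11.5000, 0.0000, 6.0000], [-3.0000, -5.0000, 0.0000], [-5.0000, 0.0000, 3.0000]] (det J = -322.5000).
Solving J·Δ = −F gives Δ = (-0.6279, -0.0733, -1.4632).
Then the next iterate is (x, y, z)₁ = (0.3721, 1.4267, 1.0368).

(0.3721, 1.4267, 1.0368)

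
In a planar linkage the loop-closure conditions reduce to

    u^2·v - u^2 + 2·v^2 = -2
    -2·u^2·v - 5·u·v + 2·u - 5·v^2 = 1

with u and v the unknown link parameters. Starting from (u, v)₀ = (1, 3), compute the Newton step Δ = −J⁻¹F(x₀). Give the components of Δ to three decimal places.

At (1, 3): F = (22.000, -65.000).
Jacobian J = [[2·u·v - 2·u, u^2 + 4·v], [-4·u·v - 5·v + 2, -2·u^2 - 5·u - 10·v]].
At the point, J = [[4.000, 13.000], [-25.000, -37.000]] (det J = 177.000).
Solving J·Δ = −F gives Δ = (-0.175, -1.638).

(-0.175, -1.638)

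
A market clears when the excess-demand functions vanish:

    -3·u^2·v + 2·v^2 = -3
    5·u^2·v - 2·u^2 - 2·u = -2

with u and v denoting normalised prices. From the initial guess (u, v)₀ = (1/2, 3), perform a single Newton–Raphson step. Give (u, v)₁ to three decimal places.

(0.319, 1.189)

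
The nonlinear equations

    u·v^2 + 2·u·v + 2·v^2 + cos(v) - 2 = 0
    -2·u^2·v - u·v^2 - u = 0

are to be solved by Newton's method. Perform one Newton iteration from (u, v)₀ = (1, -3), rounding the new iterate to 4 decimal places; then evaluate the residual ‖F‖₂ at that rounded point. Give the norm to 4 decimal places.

4.9196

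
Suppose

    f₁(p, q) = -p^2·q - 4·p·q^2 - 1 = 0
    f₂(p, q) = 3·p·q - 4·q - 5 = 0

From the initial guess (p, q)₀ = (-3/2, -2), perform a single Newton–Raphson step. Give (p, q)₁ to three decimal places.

(-4.254, 1.356)

At (-3/2, -2): F = (27.500, 12.000).
Jacobian J = [[-2·p·q - 4·q^2, -p^2 - 8·p·q], [3·q, 3·p - 4]].
At the point, J = [[-22.000, -26.250], [-6.000, -8.500]] (det J = 29.500).
Solving J·Δ = −F gives Δ = (-2.754, 3.356).
Then the next iterate is (p, q)₁ = (-4.254, 1.356).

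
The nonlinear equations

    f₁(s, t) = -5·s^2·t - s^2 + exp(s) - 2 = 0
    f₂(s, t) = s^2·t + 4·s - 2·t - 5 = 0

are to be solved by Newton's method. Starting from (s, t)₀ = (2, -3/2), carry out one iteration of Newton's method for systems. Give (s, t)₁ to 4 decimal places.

(-0.3444, -3.8444)

At (2, -3/2): F = (31.389056, 0.0000).
Jacobian J = [[-10·s·t - 2·s + exp(s), -5·s^2], [2·s·t + 4, s^2 - 2]].
At the point, J = [[33.389056, -20.0000], [-2.0000, 2.0000]] (det J = 26.778112).
Solving J·Δ = −F gives Δ = (-2.3444, -2.3444).
Then the next iterate is (s, t)₁ = (-0.3444, -3.8444).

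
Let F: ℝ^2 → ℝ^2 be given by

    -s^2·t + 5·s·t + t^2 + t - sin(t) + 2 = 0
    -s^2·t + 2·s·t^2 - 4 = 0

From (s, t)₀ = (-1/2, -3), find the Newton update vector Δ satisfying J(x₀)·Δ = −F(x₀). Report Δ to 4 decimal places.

(5.4474, -12.0801)

At (-1/2, -3): F = (16.391120, -12.2500).
Jacobian J = [[-2·s·t + 5·t, -s^2 + 5·s + 2·t - cos(t) + 1], [-2·s·t + 2·t^2, -s^2 + 4·s·t]].
At the point, J = [[-18.0000, -6.760008], [15.0000, 5.7500]] (det J = -2.099887).
Solving J·Δ = −F gives Δ = (5.4474, -12.0801).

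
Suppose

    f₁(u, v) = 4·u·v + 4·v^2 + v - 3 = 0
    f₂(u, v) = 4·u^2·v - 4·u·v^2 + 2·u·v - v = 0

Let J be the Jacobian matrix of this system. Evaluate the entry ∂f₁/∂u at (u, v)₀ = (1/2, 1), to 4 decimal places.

∂f₁/∂u = 4·v.
At (1/2, 1) this is 4.0000.

4.0000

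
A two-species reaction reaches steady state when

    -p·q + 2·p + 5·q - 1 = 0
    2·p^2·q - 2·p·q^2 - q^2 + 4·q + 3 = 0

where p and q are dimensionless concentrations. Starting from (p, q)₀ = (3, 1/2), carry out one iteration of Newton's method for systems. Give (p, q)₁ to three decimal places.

At (3, 1/2): F = (6.000, 12.250).
Jacobian J = [[-q + 2, -p + 5], [4·p·q - 2·q^2, 2·p^2 - 4·p·q - 2·q + 4]].
At the point, J = [[1.500, 2.000], [5.500, 15.000]] (det J = 11.500).
Solving J·Δ = −F gives Δ = (-5.696, 1.272).
Then the next iterate is (p, q)₁ = (-2.696, 1.772).

(-2.696, 1.772)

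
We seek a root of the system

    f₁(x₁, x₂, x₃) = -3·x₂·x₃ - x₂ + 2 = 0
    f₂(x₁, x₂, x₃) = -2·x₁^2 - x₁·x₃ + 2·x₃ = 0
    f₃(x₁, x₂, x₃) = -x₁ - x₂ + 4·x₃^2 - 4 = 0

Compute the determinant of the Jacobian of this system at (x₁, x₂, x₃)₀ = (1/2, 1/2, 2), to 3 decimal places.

J = [[0, -3·x₃ - 1, -3·x₂], [-4·x₁ - x₃, 0, -x₁ + 2], [-1, -1, 8·x₃]].
At the point, J = [[0.000, -7.000, -1.500], [-4.000, 0.000, 1.500], [-1.000, -1.000, 16.000]].
det J = -443.500.

-443.500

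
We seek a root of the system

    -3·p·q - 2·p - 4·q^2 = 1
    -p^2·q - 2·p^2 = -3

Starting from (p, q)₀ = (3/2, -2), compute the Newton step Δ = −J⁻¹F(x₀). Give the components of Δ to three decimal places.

At (3/2, -2): F = (-11.000, 3.000).
Jacobian J = [[-3·q - 2, -3·p - 8·q], [-2·p·q - 4·p, -p^2]].
At the point, J = [[4.000, 11.500], [0.000, -2.250]] (det J = -9.000).
Solving J·Δ = −F gives Δ = (-1.083, 1.333).

(-1.083, 1.333)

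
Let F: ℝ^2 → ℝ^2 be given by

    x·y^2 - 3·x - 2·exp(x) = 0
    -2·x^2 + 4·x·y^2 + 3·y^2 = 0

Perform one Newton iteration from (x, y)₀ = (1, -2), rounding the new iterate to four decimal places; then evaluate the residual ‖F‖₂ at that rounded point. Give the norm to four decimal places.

4.5577

At (1, -2): F = (-4.436564, 26.0000).
Jacobian J = [[y^2 - 2·exp(x) - 3, 2·x·y], [-4·x + 4·y^2, 8·x·y + 6·y]].
At the point, J = [[-4.436564, -4.0000], [12.0000, -28.0000]] (det J = 172.223782).
Solving J·Δ = −F gives Δ = (-1.3252, 0.3606).
Then the next iterate is (x, y)₁ = (-0.3252, -1.6394).
Re-evaluating at (-0.3252, -1.6394): F = (-1.343184, 4.355315), so ‖F‖₂ = 4.5577.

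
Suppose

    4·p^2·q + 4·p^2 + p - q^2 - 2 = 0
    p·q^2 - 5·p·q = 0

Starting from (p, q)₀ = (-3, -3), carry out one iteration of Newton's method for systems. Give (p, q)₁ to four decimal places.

(-3.3054, -0.5961)

At (-3, -3): F = (-86.0000, -72.0000).
Jacobian J = [[8·p·q + 8·p + 1, 4·p^2 - 2·q], [q^2 - 5·q, 2·p·q - 5·p]].
At the point, J = [[49.0000, 42.0000], [24.0000, 33.0000]] (det J = 609.0000).
Solving J·Δ = −F gives Δ = (-0.3054, 2.4039).
Then the next iterate is (p, q)₁ = (-3.3054, -0.5961).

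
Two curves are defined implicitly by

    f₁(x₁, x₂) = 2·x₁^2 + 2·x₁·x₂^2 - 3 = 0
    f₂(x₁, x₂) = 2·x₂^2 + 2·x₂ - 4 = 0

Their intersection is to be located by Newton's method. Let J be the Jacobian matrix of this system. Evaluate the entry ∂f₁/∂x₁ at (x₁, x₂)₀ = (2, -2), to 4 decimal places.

∂f₁/∂x₁ = 4·x₁ + 2·x₂^2.
At (2, -2) this is 16.0000.

16.0000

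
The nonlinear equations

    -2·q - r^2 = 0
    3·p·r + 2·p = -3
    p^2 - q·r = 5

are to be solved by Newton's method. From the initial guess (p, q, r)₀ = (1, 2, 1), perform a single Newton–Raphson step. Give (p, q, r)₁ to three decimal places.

At (1, 2, 1): F = (-5.000, 8.000, -6.000).
Jacobian J = [[0, -2, -2·r], [3·r + 2, 0, 3·p], [2·p, -r, -q]].
At the point, J = [[0.000, -2.000, -2.000], [5.000, 0.000, 3.000], [2.000, -1.000, -2.000]] (det J = -22.000).
Solving J·Δ = −F gives Δ = (0.227, 0.545, -3.045).
Then the next iterate is (p, q, r)₁ = (1.227, 2.545, -2.045).

(1.227, 2.545, -2.045)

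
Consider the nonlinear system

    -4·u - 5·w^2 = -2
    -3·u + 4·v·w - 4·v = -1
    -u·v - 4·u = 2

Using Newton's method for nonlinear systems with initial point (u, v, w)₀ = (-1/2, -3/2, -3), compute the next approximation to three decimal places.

(-0.568, -0.340, -1.642)

At (-1/2, -3/2, -3): F = (-41.000, 26.500, -0.750).
Jacobian J = [[-4, 0, -10·w], [-3, 4·w - 4, 4·v], [-v - 4, -u, 0]].
At the point, J = [[-4.000, 0.000, 30.000], [-3.000, -16.000, -6.000], [-2.500, 0.500, 0.000]] (det J = -1257.000).
Solving J·Δ = −F gives Δ = (-0.068, 1.160, 1.358).
Then the next iterate is (u, v, w)₁ = (-0.568, -0.340, -1.642).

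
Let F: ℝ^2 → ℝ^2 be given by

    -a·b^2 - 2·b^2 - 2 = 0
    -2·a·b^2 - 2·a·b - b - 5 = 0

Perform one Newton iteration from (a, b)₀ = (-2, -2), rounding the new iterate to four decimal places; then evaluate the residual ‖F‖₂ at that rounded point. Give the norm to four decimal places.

At (-2, -2): F = (-2.0000, 5.0000).
Jacobian J = [[-b^2, -2·a·b - 4·b], [-2·b^2 - 2·b, -4·a·b - 2·a - 1]].
At the point, J = [[-4.0000, 0.0000], [-4.0000, -13.0000]] (det J = 52.0000).
Solving J·Δ = −F gives Δ = (-0.5000, 0.5385).
Then the next iterate is (a, b)₁ = (-2.5000, -1.4615).
Re-evaluating at (-2.5000, -1.4615): F = (-0.932009, -0.166089), so ‖F‖₂ = 0.9467.

0.9467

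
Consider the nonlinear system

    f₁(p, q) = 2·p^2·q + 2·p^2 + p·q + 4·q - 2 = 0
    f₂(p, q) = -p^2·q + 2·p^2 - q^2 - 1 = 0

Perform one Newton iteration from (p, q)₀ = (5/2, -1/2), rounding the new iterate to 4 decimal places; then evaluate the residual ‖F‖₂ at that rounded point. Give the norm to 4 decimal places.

3.7161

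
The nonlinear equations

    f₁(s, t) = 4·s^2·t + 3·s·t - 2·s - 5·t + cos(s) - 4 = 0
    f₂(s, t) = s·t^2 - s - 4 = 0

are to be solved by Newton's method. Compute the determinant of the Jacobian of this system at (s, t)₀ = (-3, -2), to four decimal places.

415.6934

J = [[8·s·t + 3·t - sin(s) - 2, 4·s^2 + 3·s - 5], [t^2 - 1, 2·s·t]].
At the point, J = [[40.141120, 22.0000], [3.0000, 12.0000]].
det J = 415.6934.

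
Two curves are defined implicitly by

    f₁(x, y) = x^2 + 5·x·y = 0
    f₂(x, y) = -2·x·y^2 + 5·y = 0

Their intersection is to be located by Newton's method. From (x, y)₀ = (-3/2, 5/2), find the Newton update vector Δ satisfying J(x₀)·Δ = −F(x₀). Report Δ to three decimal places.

At (-3/2, 5/2): F = (-16.500, 31.250).
Jacobian J = [[2·x + 5·y, 5·x], [-2·y^2, -4·x·y + 5]].
At the point, J = [[9.500, -7.500], [-12.500, 20.000]] (det J = 96.250).
Solving J·Δ = −F gives Δ = (0.994, -0.942).

(0.994, -0.942)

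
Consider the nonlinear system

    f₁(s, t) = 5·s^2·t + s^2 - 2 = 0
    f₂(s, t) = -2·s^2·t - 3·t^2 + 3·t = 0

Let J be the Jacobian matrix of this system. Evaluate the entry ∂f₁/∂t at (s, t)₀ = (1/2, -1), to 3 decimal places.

∂f₁/∂t = 5·s^2.
At (1/2, -1) this is 1.250.

1.250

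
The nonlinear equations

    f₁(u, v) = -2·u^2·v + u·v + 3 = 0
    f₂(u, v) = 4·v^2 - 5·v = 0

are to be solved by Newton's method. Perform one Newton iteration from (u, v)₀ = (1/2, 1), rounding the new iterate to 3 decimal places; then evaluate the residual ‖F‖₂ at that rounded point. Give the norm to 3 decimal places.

At (1/2, 1): F = (3.000, -1.000).
Jacobian J = [[-4·u·v + v, -2·u^2 + u], [0, 8·v - 5]].
At the point, J = [[-1.000, 0.000], [0.000, 3.000]] (det J = -3.000).
Solving J·Δ = −F gives Δ = (3.000, 0.333).
Then the next iterate is (u, v)₁ = (3.500, 1.333).
Re-evaluating at (3.500, 1.333): F = (-24.993, 0.44256), so ‖F‖₂ = 24.997.

24.997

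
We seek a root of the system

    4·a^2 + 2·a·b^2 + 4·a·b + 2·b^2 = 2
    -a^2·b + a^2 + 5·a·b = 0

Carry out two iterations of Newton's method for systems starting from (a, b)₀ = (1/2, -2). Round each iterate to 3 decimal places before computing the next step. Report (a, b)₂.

(0.015, -1.089)

At (1/2, -2): F = (7.000, -4.250).
Jacobian J = [[8·a + 2·b^2 + 4·b, 4·a·b + 4·a + 4·b], [-2·a·b + 2·a + 5·b, -a^2 + 5·a]].
At the point, J = [[4.000, -10.000], [-7.000, 2.250]] (det J = -61.000).
Solving J·Δ = −F gives Δ = (-0.439, 0.525).
Then the next iterate is (a, b)₁ = (0.061, -1.475).
Round to (0.061, -1.475) and repeat: F = (2.27166, -0.44067), J = [[-1.06075, -6.01590], [-7.07305, 0.30128]].
Δ = (-0.046, 0.386), so (a, b)₂ = (0.015, -1.089).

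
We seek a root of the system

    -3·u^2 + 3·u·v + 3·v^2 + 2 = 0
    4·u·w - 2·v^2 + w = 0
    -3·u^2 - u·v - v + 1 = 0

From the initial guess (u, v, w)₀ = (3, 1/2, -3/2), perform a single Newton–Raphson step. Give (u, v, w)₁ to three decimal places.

(1.559, 0.164, -0.678)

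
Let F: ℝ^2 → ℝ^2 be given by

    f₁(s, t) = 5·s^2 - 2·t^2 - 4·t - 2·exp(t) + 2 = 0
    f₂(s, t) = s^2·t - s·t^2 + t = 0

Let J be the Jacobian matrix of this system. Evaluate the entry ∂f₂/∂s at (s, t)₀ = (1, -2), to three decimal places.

∂f₂/∂s = 2·s·t - t^2.
At (1, -2) this is -8.000.

-8.000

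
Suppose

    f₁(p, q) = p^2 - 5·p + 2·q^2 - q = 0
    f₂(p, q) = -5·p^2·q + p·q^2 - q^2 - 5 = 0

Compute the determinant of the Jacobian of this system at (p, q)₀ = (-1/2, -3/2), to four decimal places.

-56.2500

J = [[2·p - 5, 4·q - 1], [-10·p·q + q^2, -5·p^2 + 2·p·q - 2·q]].
At the point, J = [[-6.0000, -7.0000], [-5.2500, 3.2500]].
det J = -56.2500.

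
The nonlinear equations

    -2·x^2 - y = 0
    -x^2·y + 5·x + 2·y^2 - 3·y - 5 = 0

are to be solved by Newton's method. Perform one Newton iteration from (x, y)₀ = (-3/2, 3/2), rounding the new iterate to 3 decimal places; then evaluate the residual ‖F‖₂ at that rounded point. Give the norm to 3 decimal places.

18.385

At (-3/2, 3/2): F = (-6.000, -15.875).
Jacobian J = [[-4·x, -1], [-2·x·y + 5, -x^2 + 4·y - 3]].
At the point, J = [[6.000, -1.000], [9.500, 0.750]] (det J = 14.000).
Solving J·Δ = −F gives Δ = (1.455, 2.732).
Then the next iterate is (x, y)₁ = (-0.045, 4.232).
Re-evaluating at (-0.045, 4.232): F = (-4.23605, 17.89008), so ‖F‖₂ = 18.385.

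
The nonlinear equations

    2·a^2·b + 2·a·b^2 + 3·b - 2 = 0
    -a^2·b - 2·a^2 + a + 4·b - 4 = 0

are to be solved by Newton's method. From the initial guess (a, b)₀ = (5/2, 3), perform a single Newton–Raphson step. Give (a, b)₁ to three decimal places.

At (5/2, 3): F = (89.500, -20.750).
Jacobian J = [[4·a·b + 2·b^2, 2·a^2 + 4·a·b + 3], [-2·a·b - 4·a + 1, -a^2 + 4]].
At the point, J = [[48.000, 45.500], [-24.000, -2.250]] (det J = 984.000).
Solving J·Δ = −F gives Δ = (-0.755, -1.171).
Then the next iterate is (a, b)₁ = (1.745, 1.829).

(1.745, 1.829)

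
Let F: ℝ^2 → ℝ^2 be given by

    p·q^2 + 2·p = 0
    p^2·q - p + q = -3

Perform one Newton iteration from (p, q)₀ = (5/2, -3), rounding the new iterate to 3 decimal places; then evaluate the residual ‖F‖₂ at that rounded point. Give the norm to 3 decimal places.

At (5/2, -3): F = (27.500, -21.250).
Jacobian J = [[q^2 + 2, 2·p·q], [2·p·q - 1, p^2 + 1]].
At the point, J = [[11.000, -15.000], [-16.000, 7.250]] (det J = -160.250).
Solving J·Δ = −F gives Δ = (-0.745, 1.287).
Then the next iterate is (p, q)₁ = (1.755, -1.713).
Re-evaluating at (1.755, -1.713): F = (8.65982, -5.74408), so ‖F‖₂ = 10.392.

10.392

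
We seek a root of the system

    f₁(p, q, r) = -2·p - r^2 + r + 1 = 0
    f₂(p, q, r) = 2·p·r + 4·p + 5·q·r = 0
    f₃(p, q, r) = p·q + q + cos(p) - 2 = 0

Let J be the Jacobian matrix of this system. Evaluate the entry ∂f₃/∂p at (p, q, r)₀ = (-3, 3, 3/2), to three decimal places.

∂f₃/∂p = q - sin(p).
At (-3, 3, 3/2) this is 3.141.

3.141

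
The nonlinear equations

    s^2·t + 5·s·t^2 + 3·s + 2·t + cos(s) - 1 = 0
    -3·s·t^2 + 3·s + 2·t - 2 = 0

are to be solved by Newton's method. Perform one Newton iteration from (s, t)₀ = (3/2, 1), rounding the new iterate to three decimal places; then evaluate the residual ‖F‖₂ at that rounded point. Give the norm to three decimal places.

1.745

At (3/2, 1): F = (15.32074, 0.000).
Jacobian J = [[2·s·t + 5·t^2 - sin(s) + 3, s^2 + 10·s·t + 2], [-3·t^2 + 3, -6·s·t + 2]].
At the point, J = [[10.00251, 19.250], [0.000, -7.000]] (det J = -70.01754).
Solving J·Δ = −F gives Δ = (-1.532, 0.000).
Then the next iterate is (s, t)₁ = (-0.032, 1.000).
Re-evaluating at (-0.032, 1.000): F = (1.74451, 0.000), so ‖F‖₂ = 1.745.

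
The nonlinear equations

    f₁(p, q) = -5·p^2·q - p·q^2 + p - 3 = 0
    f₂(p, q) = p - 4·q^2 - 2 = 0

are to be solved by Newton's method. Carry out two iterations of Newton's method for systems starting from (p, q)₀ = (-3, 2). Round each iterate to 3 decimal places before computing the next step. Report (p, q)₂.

(-2.370, -0.377)

At (-3, 2): F = (-84.000, -21.000).
Jacobian J = [[-10·p·q - q^2 + 1, -5·p^2 - 2·p·q], [1, -8·q]].
At the point, J = [[57.000, -33.000], [1.000, -16.000]] (det J = -879.000).
Solving J·Δ = −F gives Δ = (0.741, -1.266).
Then the next iterate is (p, q)₁ = (-2.259, 0.734).
Round to (-2.259, 0.734) and repeat: F = (-22.77026, -6.41402), J = [[17.04230, -22.19919], [1.000, -5.872]].
Δ = (-0.111, -1.111), so (p, q)₂ = (-2.370, -0.377).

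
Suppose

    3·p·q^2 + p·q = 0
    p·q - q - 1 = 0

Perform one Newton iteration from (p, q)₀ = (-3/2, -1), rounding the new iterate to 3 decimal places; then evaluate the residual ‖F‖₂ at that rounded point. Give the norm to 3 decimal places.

0.000

At (-3/2, -1): F = (-3.000, 1.500).
Jacobian J = [[3·q^2 + q, 6·p·q + p], [q, p - 1]].
At the point, J = [[2.000, 7.500], [-1.000, -2.500]] (det J = 2.500).
Solving J·Δ = −F gives Δ = (1.500, 0.000).
Then the next iterate is (p, q)₁ = (0.000, -1.000).
Re-evaluating at (0.000, -1.000): F = (0.000, 0.000), so ‖F‖₂ = 0.000.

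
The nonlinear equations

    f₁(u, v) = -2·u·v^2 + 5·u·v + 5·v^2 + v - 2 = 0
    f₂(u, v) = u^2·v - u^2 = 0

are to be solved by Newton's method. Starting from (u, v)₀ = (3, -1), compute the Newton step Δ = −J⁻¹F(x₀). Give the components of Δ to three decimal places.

At (3, -1): F = (-19.000, -18.000).
Jacobian J = [[-2·v^2 + 5·v, -4·u·v + 5·u + 10·v + 1], [2·u·v - 2·u, u^2]].
At the point, J = [[-7.000, 18.000], [-12.000, 9.000]] (det J = 153.000).
Solving J·Δ = −F gives Δ = (-1.000, 0.667).

(-1.000, 0.667)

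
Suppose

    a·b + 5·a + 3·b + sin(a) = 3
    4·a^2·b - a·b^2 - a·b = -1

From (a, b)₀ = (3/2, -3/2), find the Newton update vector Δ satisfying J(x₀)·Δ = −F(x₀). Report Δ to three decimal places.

(-0.364, 0.567)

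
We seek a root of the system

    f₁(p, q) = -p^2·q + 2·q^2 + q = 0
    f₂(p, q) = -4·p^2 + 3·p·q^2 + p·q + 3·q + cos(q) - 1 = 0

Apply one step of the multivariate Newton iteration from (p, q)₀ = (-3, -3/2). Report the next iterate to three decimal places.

(-0.851, -1.703)

At (-3, -3/2): F = (16.500, -57.17926).
Jacobian J = [[-2·p·q, -p^2 + 4·q + 1], [-8·p + 3·q^2 + q, 6·p·q + p - sin(q) + 3]].
At the point, J = [[-9.000, -14.000], [29.250, 27.99749]] (det J = 157.52255).
Solving J·Δ = −F gives Δ = (2.149, -0.203).
Then the next iterate is (p, q)₁ = (-0.851, -1.703).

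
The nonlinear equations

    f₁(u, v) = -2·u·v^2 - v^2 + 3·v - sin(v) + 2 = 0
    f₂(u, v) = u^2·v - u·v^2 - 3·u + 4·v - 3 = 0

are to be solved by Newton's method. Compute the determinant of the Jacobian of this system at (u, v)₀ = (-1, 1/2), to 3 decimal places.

10.270

J = [[-2·v^2, -4·u·v - 2·v - cos(v) + 3], [2·u·v - v^2 - 3, u^2 - 2·u·v + 4]].
At the point, J = [[-0.500, 3.12242], [-4.250, 6.000]].
det J = 10.270.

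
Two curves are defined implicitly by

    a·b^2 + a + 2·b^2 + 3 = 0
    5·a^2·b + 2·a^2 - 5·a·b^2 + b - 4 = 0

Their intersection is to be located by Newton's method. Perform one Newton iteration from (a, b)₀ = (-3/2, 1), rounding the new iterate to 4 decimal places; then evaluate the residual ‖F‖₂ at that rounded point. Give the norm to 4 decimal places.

1.2926

At (-3/2, 1): F = (2.0000, 20.2500).
Jacobian J = [[b^2 + 1, 2·a·b + 4·b], [10·a·b + 4·a - 5·b^2, 5·a^2 - 10·a·b + 1]].
At the point, J = [[2.0000, 1.0000], [-26.0000, 27.2500]] (det J = 80.5000).
Solving J·Δ = −F gives Δ = (-0.4255, -1.1491).
Then the next iterate is (a, b)₁ = (-1.9255, -0.1491).
Re-evaluating at (-1.9255, -0.1491): F = (1.076156, 0.716049), so ‖F‖₂ = 1.2926.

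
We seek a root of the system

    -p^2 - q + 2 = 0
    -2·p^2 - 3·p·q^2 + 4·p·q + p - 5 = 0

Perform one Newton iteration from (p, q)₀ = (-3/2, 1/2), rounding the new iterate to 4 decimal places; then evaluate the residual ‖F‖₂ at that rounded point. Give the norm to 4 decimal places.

At (-3/2, 1/2): F = (-0.7500, -12.8750).
Jacobian J = [[-2·p, -1], [-4·p - 3·q^2 + 4·q + 1, -6·p·q + 4·p]].
At the point, J = [[3.0000, -1.0000], [8.2500, -1.5000]] (det J = 3.7500).
Solving J·Δ = −F gives Δ = (3.1333, 8.6500).
Then the next iterate is (p, q)₁ = (1.6333, 9.1500).
Re-evaluating at (1.6333, 9.1500): F = (-9.817669, -359.155136), so ‖F‖₂ = 359.2893.

359.2893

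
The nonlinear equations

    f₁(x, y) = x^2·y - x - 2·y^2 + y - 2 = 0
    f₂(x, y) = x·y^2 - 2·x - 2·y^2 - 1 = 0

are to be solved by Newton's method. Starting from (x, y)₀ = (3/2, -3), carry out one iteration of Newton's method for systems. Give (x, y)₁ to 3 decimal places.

(1.762, -0.779)

At (3/2, -3): F = (-31.250, -8.500).
Jacobian J = [[2·x·y - 1, x^2 - 4·y + 1], [y^2 - 2, 2·x·y - 4·y]].
At the point, J = [[-10.000, 15.250], [7.000, 3.000]] (det J = -136.750).
Solving J·Δ = −F gives Δ = (0.262, 2.221).
Then the next iterate is (x, y)₁ = (1.762, -0.779).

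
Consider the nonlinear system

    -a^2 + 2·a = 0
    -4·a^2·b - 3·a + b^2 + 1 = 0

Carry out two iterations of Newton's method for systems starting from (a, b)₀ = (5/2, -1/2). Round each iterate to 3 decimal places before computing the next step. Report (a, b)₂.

At (5/2, -1/2): F = (-1.250, 6.250).
Jacobian J = [[-2·a + 2, 0], [-8·a·b - 3, -4·a^2 + 2·b]].
At the point, J = [[-3.000, 0.000], [7.000, -26.000]] (det J = 78.000).
Solving J·Δ = −F gives Δ = (-0.417, 0.128).
Then the next iterate is (a, b)₁ = (2.083, -0.372).
Round to (2.083, -0.372) and repeat: F = (-0.17289, 1.34565), J = [[-2.166, 0.000], [3.19901, -18.09956]].
Δ = (-0.080, 0.060), so (a, b)₂ = (2.003, -0.312).

(2.003, -0.312)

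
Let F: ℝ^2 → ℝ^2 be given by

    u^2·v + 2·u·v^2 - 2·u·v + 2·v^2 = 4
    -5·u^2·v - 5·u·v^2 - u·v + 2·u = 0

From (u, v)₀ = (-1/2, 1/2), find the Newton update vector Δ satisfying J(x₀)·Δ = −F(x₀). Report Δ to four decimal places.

(-0.4764, 1.1772)

At (-1/2, 1/2): F = (-3.1250, -0.7500).
Jacobian J = [[2·u·v + 2·v^2 - 2·v, u^2 + 4·u·v - 2·u + 4·v], [-10·u·v - 5·v^2 - v + 2, -5·u^2 - 10·u·v - u]].
At the point, J = [[-1.0000, 2.2500], [2.7500, 1.7500]] (det J = -7.9375).
Solving J·Δ = −F gives Δ = (-0.4764, 1.1772).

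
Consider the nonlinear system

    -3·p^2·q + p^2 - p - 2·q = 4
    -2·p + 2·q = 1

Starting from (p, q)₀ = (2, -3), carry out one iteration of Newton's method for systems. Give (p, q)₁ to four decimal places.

(3.4800, 3.9800)

At (2, -3): F = (40.0000, -11.0000).
Jacobian J = [[-6·p·q + 2·p - 1, -3·p^2 - 2], [-2, 2]].
At the point, J = [[39.0000, -14.0000], [-2.0000, 2.0000]] (det J = 50.0000).
Solving J·Δ = −F gives Δ = (1.4800, 6.9800).
Then the next iterate is (p, q)₁ = (3.4800, 3.9800).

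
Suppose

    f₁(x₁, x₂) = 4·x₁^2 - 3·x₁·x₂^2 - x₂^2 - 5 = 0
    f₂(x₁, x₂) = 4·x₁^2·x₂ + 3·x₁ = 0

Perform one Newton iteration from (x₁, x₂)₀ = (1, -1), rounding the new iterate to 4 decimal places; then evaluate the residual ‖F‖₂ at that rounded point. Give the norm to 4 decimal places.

0.8188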